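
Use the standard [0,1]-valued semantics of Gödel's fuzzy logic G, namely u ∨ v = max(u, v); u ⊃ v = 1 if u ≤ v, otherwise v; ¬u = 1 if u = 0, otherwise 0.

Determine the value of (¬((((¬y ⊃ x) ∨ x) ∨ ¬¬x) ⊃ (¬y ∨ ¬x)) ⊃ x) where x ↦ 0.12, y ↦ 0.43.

0.12

¬y: Gödel ¬ of 0.43 = 0 (operand ≠ 0)
(¬y ⊃ x): 0 ≤ 0.12, so result = 1
((¬y ⊃ x) ∨ x) = max(1, 0.12) = 1
¬x: Gödel ¬ of 0.12 = 0 (operand ≠ 0)
¬¬x: Gödel ¬ of 0 = 1 (operand is 0)
(((¬y ⊃ x) ∨ x) ∨ ¬¬x) = max(1, 1) = 1
¬y: Gödel ¬ of 0.43 = 0 (operand ≠ 0)
¬x: Gödel ¬ of 0.12 = 0 (operand ≠ 0)
(¬y ∨ ¬x) = max(0, 0) = 0
((((¬y ⊃ x) ∨ x) ∨ ¬¬x) ⊃ (¬y ∨ ¬x)): 1 > 0, so result = 0
¬((((¬y ⊃ x) ∨ x) ∨ ¬¬x) ⊃ (¬y ∨ ¬x)): Gödel ¬ of 0 = 1 (operand is 0)
(¬((((¬y ⊃ x) ∨ x) ∨ ¬¬x) ⊃ (¬y ∨ ¬x)) ⊃ x): 1 > 0.12, so result = 0.12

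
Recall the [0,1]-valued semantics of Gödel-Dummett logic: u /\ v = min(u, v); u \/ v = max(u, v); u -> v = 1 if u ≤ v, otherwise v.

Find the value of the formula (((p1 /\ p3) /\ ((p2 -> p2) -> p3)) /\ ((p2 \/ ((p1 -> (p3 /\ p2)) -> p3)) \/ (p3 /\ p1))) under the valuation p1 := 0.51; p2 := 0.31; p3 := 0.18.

0.18

(p1 /\ p3) = min(0.51, 0.18) = 0.18
(p2 -> p2): 0.31 ≤ 0.31, so result = 1
((p2 -> p2) -> p3): 1 > 0.18, so result = 0.18
((p1 /\ p3) /\ ((p2 -> p2) -> p3)) = min(0.18, 0.18) = 0.18
(p3 /\ p2) = min(0.18, 0.31) = 0.18
(p1 -> (p3 /\ p2)): 0.51 > 0.18, so result = 0.18
((p1 -> (p3 /\ p2)) -> p3): 0.18 ≤ 0.18, so result = 1
(p2 \/ ((p1 -> (p3 /\ p2)) -> p3)) = max(0.31, 1) = 1
(p3 /\ p1) = min(0.18, 0.51) = 0.18
((p2 \/ ((p1 -> (p3 /\ p2)) -> p3)) \/ (p3 /\ p1)) = max(1, 0.18) = 1
(((p1 /\ p3) /\ ((p2 -> p2) -> p3)) /\ ((p2 \/ ((p1 -> (p3 /\ p2)) -> p3)) \/ (p3 /\ p1))) = min(0.18, 1) = 0.18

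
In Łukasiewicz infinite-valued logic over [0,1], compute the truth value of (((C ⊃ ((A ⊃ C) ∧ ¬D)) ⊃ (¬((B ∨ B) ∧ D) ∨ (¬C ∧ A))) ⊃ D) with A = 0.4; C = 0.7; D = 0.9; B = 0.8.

1.00

(A ⊃ C): min(1, 1 − 0.4 + 0.7) = 1
¬D: Łukasiewicz ¬ gives 1 − 0.9 = 0.1
((A ⊃ C) ∧ ¬D) = min(1, 0.1) = 0.1
(C ⊃ ((A ⊃ C) ∧ ¬D)): min(1, 1 − 0.7 + 0.1) = 0.4
(B ∨ B) = max(0.8, 0.8) = 0.8
((B ∨ B) ∧ D) = min(0.8, 0.9) = 0.8
¬((B ∨ B) ∧ D): Łukasiewicz ¬ gives 1 − 0.8 = 0.2
¬C: Łukasiewicz ¬ gives 1 − 0.7 = 0.3
(¬C ∧ A) = min(0.3, 0.4) = 0.3
(¬((B ∨ B) ∧ D) ∨ (¬C ∧ A)) = max(0.2, 0.3) = 0.3
((C ⊃ ((A ⊃ C) ∧ ¬D)) ⊃ (¬((B ∨ B) ∧ D) ∨ (¬C ∧ A))): min(1, 1 − 0.4 + 0.3) = 0.9
(((C ⊃ ((A ⊃ C) ∧ ¬D)) ⊃ (¬((B ∨ B) ∧ D) ∨ (¬C ∧ A))) ⊃ D): min(1, 1 − 0.9 + 0.9) = 1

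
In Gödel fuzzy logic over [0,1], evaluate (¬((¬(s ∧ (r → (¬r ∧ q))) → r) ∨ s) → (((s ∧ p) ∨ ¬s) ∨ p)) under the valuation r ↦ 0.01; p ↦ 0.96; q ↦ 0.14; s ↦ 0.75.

1.00

¬r: Gödel ¬ of 0.01 = 0 (operand ≠ 0)
(¬r ∧ q) = min(0, 0.14) = 0
(r → (¬r ∧ q)): 0.01 > 0, so result = 0
(s ∧ (r → (¬r ∧ q))) = min(0.75, 0) = 0
¬(s ∧ (r → (¬r ∧ q))): Gödel ¬ of 0 = 1 (operand is 0)
(¬(s ∧ (r → (¬r ∧ q))) → r): 1 > 0.01, so result = 0.01
((¬(s ∧ (r → (¬r ∧ q))) → r) ∨ s) = max(0.01, 0.75) = 0.75
¬((¬(s ∧ (r → (¬r ∧ q))) → r) ∨ s): Gödel ¬ of 0.75 = 0 (operand ≠ 0)
(s ∧ p) = min(0.75, 0.96) = 0.75
¬s: Gödel ¬ of 0.75 = 0 (operand ≠ 0)
((s ∧ p) ∨ ¬s) = max(0.75, 0) = 0.75
(((s ∧ p) ∨ ¬s) ∨ p) = max(0.75, 0.96) = 0.96
(¬((¬(s ∧ (r → (¬r ∧ q))) → r) ∨ s) → (((s ∧ p) ∨ ¬s) ∨ p)): 0 ≤ 0.96, so result = 1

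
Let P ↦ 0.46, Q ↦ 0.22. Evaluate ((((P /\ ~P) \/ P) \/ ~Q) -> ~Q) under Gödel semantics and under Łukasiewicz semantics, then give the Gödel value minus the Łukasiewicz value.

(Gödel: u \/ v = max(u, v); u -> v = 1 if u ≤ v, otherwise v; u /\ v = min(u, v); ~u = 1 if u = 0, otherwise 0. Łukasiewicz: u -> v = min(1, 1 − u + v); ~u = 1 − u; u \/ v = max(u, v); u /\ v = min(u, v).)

-1.00

Gödel evaluation:
  ~P: Gödel ¬ of 0.46 = 0 (operand ≠ 0)
  (P /\ ~P) = min(0.46, 0) = 0
  ((P /\ ~P) \/ P) = max(0, 0.46) = 0.46
  ~Q: Gödel ¬ of 0.22 = 0 (operand ≠ 0)
  (((P /\ ~P) \/ P) \/ ~Q) = max(0.46, 0) = 0.46
  ~Q: Gödel ¬ of 0.22 = 0 (operand ≠ 0)
  ((((P /\ ~P) \/ P) \/ ~Q) -> ~Q): 0.46 > 0, so result = 0
  Gödel value = 0
Łukasiewicz evaluation:
  ~P: Łukasiewicz ¬ gives 1 − 0.46 = 0.54
  (P /\ ~P) = min(0.46, 0.54) = 0.46
  ((P /\ ~P) \/ P) = max(0.46, 0.46) = 0.46
  ~Q: Łukasiewicz ¬ gives 1 − 0.22 = 0.78
  (((P /\ ~P) \/ P) \/ ~Q) = max(0.46, 0.78) = 0.78
  ~Q: Łukasiewicz ¬ gives 1 − 0.22 = 0.78
  ((((P /\ ~P) \/ P) \/ ~Q) -> ~Q): min(1, 1 − 0.78 + 0.78) = 1
  Łukasiewicz value = 1
Difference: 0 − 1 = -1.00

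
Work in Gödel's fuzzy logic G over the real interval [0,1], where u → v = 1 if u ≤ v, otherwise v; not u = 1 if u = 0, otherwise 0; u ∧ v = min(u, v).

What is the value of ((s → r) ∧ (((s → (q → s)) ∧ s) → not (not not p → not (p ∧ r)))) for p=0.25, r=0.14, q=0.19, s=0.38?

0.14

(s → r): 0.38 > 0.14, so result = 0.14
(q → s): 0.19 ≤ 0.38, so result = 1
(s → (q → s)): 0.38 ≤ 1, so result = 1
((s → (q → s)) ∧ s) = min(1, 0.38) = 0.38
not p: Gödel ¬ of 0.25 = 0 (operand ≠ 0)
not not p: Gödel ¬ of 0 = 1 (operand is 0)
(p ∧ r) = min(0.25, 0.14) = 0.14
not (p ∧ r): Gödel ¬ of 0.14 = 0 (operand ≠ 0)
(not not p → not (p ∧ r)): 1 > 0, so result = 0
not (not not p → not (p ∧ r)): Gödel ¬ of 0 = 1 (operand is 0)
(((s → (q → s)) ∧ s) → not (not not p → not (p ∧ r))): 0.38 ≤ 1, so result = 1
((s → r) ∧ (((s → (q → s)) ∧ s) → not (not not p → not (p ∧ r)))) = min(0.14, 1) = 0.14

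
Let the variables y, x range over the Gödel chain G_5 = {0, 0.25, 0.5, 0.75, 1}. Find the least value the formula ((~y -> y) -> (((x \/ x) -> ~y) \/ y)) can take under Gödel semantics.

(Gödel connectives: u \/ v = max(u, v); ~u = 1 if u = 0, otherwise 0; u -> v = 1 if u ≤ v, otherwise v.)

The minimum is attained at y = 0.25, x = 0.25:
  ~y: Gödel ¬ of 0.25 = 0 (operand ≠ 0)
  (~y -> y): 0 ≤ 0.25, so result = 1
  (x \/ x) = max(0.25, 0.25) = 0.25
  ~y: Gödel ¬ of 0.25 = 0 (operand ≠ 0)
  ((x \/ x) -> ~y): 0.25 > 0, so result = 0
  (((x \/ x) -> ~y) \/ y) = max(0, 0.25) = 0.25
  ((~y -> y) -> (((x \/ x) -> ~y) \/ y)): 1 > 0.25, so result = 0.25
Checking all 25 assignments confirms none give a value below 0.25.

0.25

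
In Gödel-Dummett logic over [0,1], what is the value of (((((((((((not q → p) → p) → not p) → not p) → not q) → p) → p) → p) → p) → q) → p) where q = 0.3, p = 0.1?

0.10

not q: Gödel ¬ of 0.3 = 0 (operand ≠ 0)
(not q → p): 0 ≤ 0.1, so result = 1
((not q → p) → p): 1 > 0.1, so result = 0.1
not p: Gödel ¬ of 0.1 = 0 (operand ≠ 0)
(((not q → p) → p) → not p): 0.1 > 0, so result = 0
not p: Gödel ¬ of 0.1 = 0 (operand ≠ 0)
((((not q → p) → p) → not p) → not p): 0 ≤ 0, so result = 1
not q: Gödel ¬ of 0.3 = 0 (operand ≠ 0)
(((((not q → p) → p) → not p) → not p) → not q): 1 > 0, so result = 0
((((((not q → p) → p) → not p) → not p) → not q) → p): 0 ≤ 0.1, so result = 1
(((((((not q → p) → p) → not p) → not p) → not q) → p) → p): 1 > 0.1, so result = 0.1
((((((((not q → p) → p) → not p) → not p) → not q) → p) → p) → p): 0.1 ≤ 0.1, so result = 1
(((((((((not q → p) → p) → not p) → not p) → not q) → p) → p) → p) → p): 1 > 0.1, so result = 0.1
((((((((((not q → p) → p) → not p) → not p) → not q) → p) → p) → p) → p) → q): 0.1 ≤ 0.3, so result = 1
(((((((((((not q → p) → p) → not p) → not p) → not q) → p) → p) → p) → p) → q) → p): 1 > 0.1, so result = 0.1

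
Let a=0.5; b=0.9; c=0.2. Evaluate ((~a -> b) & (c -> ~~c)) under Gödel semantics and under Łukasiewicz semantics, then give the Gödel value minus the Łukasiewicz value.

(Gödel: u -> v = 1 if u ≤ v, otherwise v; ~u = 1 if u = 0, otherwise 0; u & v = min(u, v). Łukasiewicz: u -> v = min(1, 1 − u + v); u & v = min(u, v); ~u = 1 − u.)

0.00

Gödel evaluation:
  ~a: Gödel ¬ of 0.5 = 0 (operand ≠ 0)
  (~a -> b): 0 ≤ 0.9, so result = 1
  ~c: Gödel ¬ of 0.2 = 0 (operand ≠ 0)
  ~~c: Gödel ¬ of 0 = 1 (operand is 0)
  (c -> ~~c): 0.2 ≤ 1, so result = 1
  ((~a -> b) & (c -> ~~c)) = min(1, 1) = 1
  Gödel value = 1
Łukasiewicz evaluation:
  ~a: Łukasiewicz ¬ gives 1 − 0.5 = 0.5
  (~a -> b): min(1, 1 − 0.5 + 0.9) = 1
  ~c: Łukasiewicz ¬ gives 1 − 0.2 = 0.8
  ~~c: Łukasiewicz ¬ gives 1 − 0.8 = 0.2
  (c -> ~~c): min(1, 1 − 0.2 + 0.2) = 1
  ((~a -> b) & (c -> ~~c)) = min(1, 1) = 1
  Łukasiewicz value = 1
Difference: 1 − 1 = 0.00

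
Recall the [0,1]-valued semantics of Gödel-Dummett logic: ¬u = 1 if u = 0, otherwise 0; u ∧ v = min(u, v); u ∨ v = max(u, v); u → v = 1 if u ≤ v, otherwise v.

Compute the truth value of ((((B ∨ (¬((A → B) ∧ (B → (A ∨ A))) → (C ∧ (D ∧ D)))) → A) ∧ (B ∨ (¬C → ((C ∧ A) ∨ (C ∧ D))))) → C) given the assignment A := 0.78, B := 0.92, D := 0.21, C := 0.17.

0.17

(A → B): 0.78 ≤ 0.92, so result = 1
(A ∨ A) = max(0.78, 0.78) = 0.78
(B → (A ∨ A)): 0.92 > 0.78, so result = 0.78
((A → B) ∧ (B → (A ∨ A))) = min(1, 0.78) = 0.78
¬((A → B) ∧ (B → (A ∨ A))): Gödel ¬ of 0.78 = 0 (operand ≠ 0)
(D ∧ D) = min(0.21, 0.21) = 0.21
(C ∧ (D ∧ D)) = min(0.17, 0.21) = 0.17
(¬((A → B) ∧ (B → (A ∨ A))) → (C ∧ (D ∧ D))): 0 ≤ 0.17, so result = 1
(B ∨ (¬((A → B) ∧ (B → (A ∨ A))) → (C ∧ (D ∧ D)))) = max(0.92, 1) = 1
((B ∨ (¬((A → B) ∧ (B → (A ∨ A))) → (C ∧ (D ∧ D)))) → A): 1 > 0.78, so result = 0.78
¬C: Gödel ¬ of 0.17 = 0 (operand ≠ 0)
(C ∧ A) = min(0.17, 0.78) = 0.17
(C ∧ D) = min(0.17, 0.21) = 0.17
((C ∧ A) ∨ (C ∧ D)) = max(0.17, 0.17) = 0.17
(¬C → ((C ∧ A) ∨ (C ∧ D))): 0 ≤ 0.17, so result = 1
(B ∨ (¬C → ((C ∧ A) ∨ (C ∧ D)))) = max(0.92, 1) = 1
(((B ∨ (¬((A → B) ∧ (B → (A ∨ A))) → (C ∧ (D ∧ D)))) → A) ∧ (B ∨ (¬C → ((C ∧ A) ∨ (C ∧ D))))) = min(0.78, 1) = 0.78
((((B ∨ (¬((A → B) ∧ (B → (A ∨ A))) → (C ∧ (D ∧ D)))) → A) ∧ (B ∨ (¬C → ((C ∧ A) ∨ (C ∧ D))))) → C): 0.78 > 0.17, so result = 0.17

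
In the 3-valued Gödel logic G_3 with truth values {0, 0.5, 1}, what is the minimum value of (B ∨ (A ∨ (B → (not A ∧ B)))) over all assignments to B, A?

The minimum is attained at B = 0.5, A = 0.5:
  not A: Gödel ¬ of 0.5 = 0 (operand ≠ 0)
  (not A ∧ B) = min(0, 0.5) = 0
  (B → (not A ∧ B)): 0.5 > 0, so result = 0
  (A ∨ (B → (not A ∧ B))) = max(0.5, 0) = 0.5
  (B ∨ (A ∨ (B → (not A ∧ B)))) = max(0.5, 0.5) = 0.5
Checking all 9 assignments confirms none give a value below 0.50.

0.50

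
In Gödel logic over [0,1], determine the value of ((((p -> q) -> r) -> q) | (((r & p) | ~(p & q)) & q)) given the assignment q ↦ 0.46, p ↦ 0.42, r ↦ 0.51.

(p -> q): 0.42 ≤ 0.46, so result = 1
((p -> q) -> r): 1 > 0.51, so result = 0.51
(((p -> q) -> r) -> q): 0.51 > 0.46, so result = 0.46
(r & p) = min(0.51, 0.42) = 0.42
(p & q) = min(0.42, 0.46) = 0.42
~(p & q): Gödel ¬ of 0.42 = 0 (operand ≠ 0)
((r & p) | ~(p & q)) = max(0.42, 0) = 0.42
(((r & p) | ~(p & q)) & q) = min(0.42, 0.46) = 0.42
((((p -> q) -> r) -> q) | (((r & p) | ~(p & q)) & q)) = max(0.46, 0.42) = 0.46

0.46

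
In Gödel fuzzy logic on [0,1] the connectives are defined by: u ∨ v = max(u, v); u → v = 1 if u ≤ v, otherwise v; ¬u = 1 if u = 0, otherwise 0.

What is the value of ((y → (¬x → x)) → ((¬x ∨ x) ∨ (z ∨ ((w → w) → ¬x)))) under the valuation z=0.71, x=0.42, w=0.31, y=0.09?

0.71

¬x: Gödel ¬ of 0.42 = 0 (operand ≠ 0)
(¬x → x): 0 ≤ 0.42, so result = 1
(y → (¬x → x)): 0.09 ≤ 1, so result = 1
¬x: Gödel ¬ of 0.42 = 0 (operand ≠ 0)
(¬x ∨ x) = max(0, 0.42) = 0.42
(w → w): 0.31 ≤ 0.31, so result = 1
¬x: Gödel ¬ of 0.42 = 0 (operand ≠ 0)
((w → w) → ¬x): 1 > 0, so result = 0
(z ∨ ((w → w) → ¬x)) = max(0.71, 0) = 0.71
((¬x ∨ x) ∨ (z ∨ ((w → w) → ¬x))) = max(0.42, 0.71) = 0.71
((y → (¬x → x)) → ((¬x ∨ x) ∨ (z ∨ ((w → w) → ¬x)))): 1 > 0.71, so result = 0.71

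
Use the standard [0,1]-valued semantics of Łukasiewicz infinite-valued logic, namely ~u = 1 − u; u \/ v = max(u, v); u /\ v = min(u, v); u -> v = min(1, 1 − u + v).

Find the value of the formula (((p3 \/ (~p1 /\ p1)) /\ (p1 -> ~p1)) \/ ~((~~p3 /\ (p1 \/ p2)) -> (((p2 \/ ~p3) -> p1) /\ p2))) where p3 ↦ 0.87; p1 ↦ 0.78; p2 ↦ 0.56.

~p1: Łukasiewicz ¬ gives 1 − 0.78 = 0.22
(~p1 /\ p1) = min(0.22, 0.78) = 0.22
(p3 \/ (~p1 /\ p1)) = max(0.87, 0.22) = 0.87
~p1: Łukasiewicz ¬ gives 1 − 0.78 = 0.22
(p1 -> ~p1): min(1, 1 − 0.78 + 0.22) = 0.44
((p3 \/ (~p1 /\ p1)) /\ (p1 -> ~p1)) = min(0.87, 0.44) = 0.44
~p3: Łukasiewicz ¬ gives 1 − 0.87 = 0.13
~~p3: Łukasiewicz ¬ gives 1 − 0.13 = 0.87
(p1 \/ p2) = max(0.78, 0.56) = 0.78
(~~p3 /\ (p1 \/ p2)) = min(0.87, 0.78) = 0.78
~p3: Łukasiewicz ¬ gives 1 − 0.87 = 0.13
(p2 \/ ~p3) = max(0.56, 0.13) = 0.56
((p2 \/ ~p3) -> p1): min(1, 1 − 0.56 + 0.78) = 1
(((p2 \/ ~p3) -> p1) /\ p2) = min(1, 0.56) = 0.56
((~~p3 /\ (p1 \/ p2)) -> (((p2 \/ ~p3) -> p1) /\ p2)): min(1, 1 − 0.78 + 0.56) = 0.78
~((~~p3 /\ (p1 \/ p2)) -> (((p2 \/ ~p3) -> p1) /\ p2)): Łukasiewicz ¬ gives 1 − 0.78 = 0.22
(((p3 \/ (~p1 /\ p1)) /\ (p1 -> ~p1)) \/ ~((~~p3 /\ (p1 \/ p2)) -> (((p2 \/ ~p3) -> p1) /\ p2))) = max(0.44, 0.22) = 0.44

0.44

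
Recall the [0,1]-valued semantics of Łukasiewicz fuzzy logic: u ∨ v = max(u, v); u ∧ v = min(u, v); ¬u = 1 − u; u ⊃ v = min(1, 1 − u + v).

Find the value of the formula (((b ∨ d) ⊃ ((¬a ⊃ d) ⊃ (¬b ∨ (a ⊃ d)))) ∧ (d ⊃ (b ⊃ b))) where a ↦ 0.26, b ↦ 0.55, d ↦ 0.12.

1.00

(b ∨ d) = max(0.55, 0.12) = 0.55
¬a: Łukasiewicz ¬ gives 1 − 0.26 = 0.74
(¬a ⊃ d): min(1, 1 − 0.74 + 0.12) = 0.38
¬b: Łukasiewicz ¬ gives 1 − 0.55 = 0.45
(a ⊃ d): min(1, 1 − 0.26 + 0.12) = 0.86
(¬b ∨ (a ⊃ d)) = max(0.45, 0.86) = 0.86
((¬a ⊃ d) ⊃ (¬b ∨ (a ⊃ d))): min(1, 1 − 0.38 + 0.86) = 1
((b ∨ d) ⊃ ((¬a ⊃ d) ⊃ (¬b ∨ (a ⊃ d)))): min(1, 1 − 0.55 + 1) = 1
(b ⊃ b): min(1, 1 − 0.55 + 0.55) = 1
(d ⊃ (b ⊃ b)): min(1, 1 − 0.12 + 1) = 1
(((b ∨ d) ⊃ ((¬a ⊃ d) ⊃ (¬b ∨ (a ⊃ d)))) ∧ (d ⊃ (b ⊃ b))) = min(1, 1) = 1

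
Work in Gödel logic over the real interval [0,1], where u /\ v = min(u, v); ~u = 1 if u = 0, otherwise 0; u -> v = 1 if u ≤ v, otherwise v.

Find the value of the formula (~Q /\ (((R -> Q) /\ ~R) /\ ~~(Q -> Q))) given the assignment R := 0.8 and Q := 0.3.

~Q: Gödel ¬ of 0.3 = 0 (operand ≠ 0)
(R -> Q): 0.8 > 0.3, so result = 0.3
~R: Gödel ¬ of 0.8 = 0 (operand ≠ 0)
((R -> Q) /\ ~R) = min(0.3, 0) = 0
(Q -> Q): 0.3 ≤ 0.3, so result = 1
~(Q -> Q): Gödel ¬ of 1 = 0 (operand ≠ 0)
~~(Q -> Q): Gödel ¬ of 0 = 1 (operand is 0)
(((R -> Q) /\ ~R) /\ ~~(Q -> Q)) = min(0, 1) = 0
(~Q /\ (((R -> Q) /\ ~R) /\ ~~(Q -> Q))) = min(0, 0) = 0

0.00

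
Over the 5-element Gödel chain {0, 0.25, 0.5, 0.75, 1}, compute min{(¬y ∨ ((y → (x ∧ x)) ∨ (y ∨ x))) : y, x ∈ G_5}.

The minimum is attained at y = 0.25, x = 0:
  ¬y: Gödel ¬ of 0.25 = 0 (operand ≠ 0)
  (x ∧ x) = min(0, 0) = 0
  (y → (x ∧ x)): 0.25 > 0, so result = 0
  (y ∨ x) = max(0.25, 0) = 0.25
  ((y → (x ∧ x)) ∨ (y ∨ x)) = max(0, 0.25) = 0.25
  (¬y ∨ ((y → (x ∧ x)) ∨ (y ∨ x))) = max(0, 0.25) = 0.25
Checking all 25 assignments confirms none give a value below 0.25.

0.25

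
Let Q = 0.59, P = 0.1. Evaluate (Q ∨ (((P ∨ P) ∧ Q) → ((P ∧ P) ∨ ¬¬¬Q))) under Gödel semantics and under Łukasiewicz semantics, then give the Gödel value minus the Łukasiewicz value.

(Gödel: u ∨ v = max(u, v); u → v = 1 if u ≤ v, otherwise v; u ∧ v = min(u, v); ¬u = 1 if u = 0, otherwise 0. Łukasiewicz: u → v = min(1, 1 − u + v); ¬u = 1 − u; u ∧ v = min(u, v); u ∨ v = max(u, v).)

0.00

Gödel evaluation:
  (P ∨ P) = max(0.1, 0.1) = 0.1
  ((P ∨ P) ∧ Q) = min(0.1, 0.59) = 0.1
  (P ∧ P) = min(0.1, 0.1) = 0.1
  ¬Q: Gödel ¬ of 0.59 = 0 (operand ≠ 0)
  ¬¬Q: Gödel ¬ of 0 = 1 (operand is 0)
  ¬¬¬Q: Gödel ¬ of 1 = 0 (operand ≠ 0)
  ((P ∧ P) ∨ ¬¬¬Q) = max(0.1, 0) = 0.1
  (((P ∨ P) ∧ Q) → ((P ∧ P) ∨ ¬¬¬Q)): 0.1 ≤ 0.1, so result = 1
  (Q ∨ (((P ∨ P) ∧ Q) → ((P ∧ P) ∨ ¬¬¬Q))) = max(0.59, 1) = 1
  Gödel value = 1
Łukasiewicz evaluation:
  (P ∨ P) = max(0.1, 0.1) = 0.1
  ((P ∨ P) ∧ Q) = min(0.1, 0.59) = 0.1
  (P ∧ P) = min(0.1, 0.1) = 0.1
  ¬Q: Łukasiewicz ¬ gives 1 − 0.59 = 0.41
  ¬¬Q: Łukasiewicz ¬ gives 1 − 0.41 = 0.59
  ¬¬¬Q: Łukasiewicz ¬ gives 1 − 0.59 = 0.41
  ((P ∧ P) ∨ ¬¬¬Q) = max(0.1, 0.41) = 0.41
  (((P ∨ P) ∧ Q) → ((P ∧ P) ∨ ¬¬¬Q)): min(1, 1 − 0.1 + 0.41) = 1
  (Q ∨ (((P ∨ P) ∧ Q) → ((P ∧ P) ∨ ¬¬¬Q))) = max(0.59, 1) = 1
  Łukasiewicz value = 1
Difference: 1 − 1 = 0.00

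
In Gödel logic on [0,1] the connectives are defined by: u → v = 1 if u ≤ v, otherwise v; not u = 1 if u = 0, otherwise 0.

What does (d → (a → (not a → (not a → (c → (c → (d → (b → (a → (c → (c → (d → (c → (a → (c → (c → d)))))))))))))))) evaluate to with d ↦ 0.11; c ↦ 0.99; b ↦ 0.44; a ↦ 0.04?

not a: Gödel ¬ of 0.04 = 0 (operand ≠ 0)
not a: Gödel ¬ of 0.04 = 0 (operand ≠ 0)
(c → d): 0.99 > 0.11, so result = 0.11
(c → (c → d)): 0.99 > 0.11, so result = 0.11
(a → (c → (c → d))): 0.04 ≤ 0.11, so result = 1
(c → (a → (c → (c → d)))): 0.99 ≤ 1, so result = 1
(d → (c → (a → (c → (c → d))))): 0.11 ≤ 1, so result = 1
(c → (d → (c → (a → (c → (c → d)))))): 0.99 ≤ 1, so result = 1
(c → (c → (d → (c → (a → (c → (c → d))))))): 0.99 ≤ 1, so result = 1
(a → (c → (c → (d → (c → (a → (c → (c → d)))))))): 0.04 ≤ 1, so result = 1
(b → (a → (c → (c → (d → (c → (a → (c → (c → d))))))))): 0.44 ≤ 1, so result = 1
(d → (b → (a → (c → (c → (d → (c → (a → (c → (c → d)))))))))): 0.11 ≤ 1, so result = 1
(c → (d → (b → (a → (c → (c → (d → (c → (a → (c → (c → d))))))))))): 0.99 ≤ 1, so result = 1
(c → (c → (d → (b → (a → (c → (c → (d → (c → (a → (c → (c → d)))))))))))): 0.99 ≤ 1, so result = 1
(not a → (c → (c → (d → (b → (a → (c → (c → (d → (c → (a → (c → (c → d))))))))))))): 0 ≤ 1, so result = 1
(not a → (not a → (c → (c → (d → (b → (a → (c → (c → (d → (c → (a → (c → (c → d)))))))))))))): 0 ≤ 1, so result = 1
(a → (not a → (not a → (c → (c → (d → (b → (a → (c → (c → (d → (c → (a → (c → (c → d))))))))))))))): 0.04 ≤ 1, so result = 1
(d → (a → (not a → (not a → (c → (c → (d → (b → (a → (c → (c → (d → (c → (a → (c → (c → d)))))))))))))))): 0.11 ≤ 1, so result = 1

1.00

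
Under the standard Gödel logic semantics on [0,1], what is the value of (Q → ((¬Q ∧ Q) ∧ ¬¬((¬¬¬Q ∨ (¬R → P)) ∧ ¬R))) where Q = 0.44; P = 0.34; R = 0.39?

0.00

¬Q: Gödel ¬ of 0.44 = 0 (operand ≠ 0)
(¬Q ∧ Q) = min(0, 0.44) = 0
¬Q: Gödel ¬ of 0.44 = 0 (operand ≠ 0)
¬¬Q: Gödel ¬ of 0 = 1 (operand is 0)
¬¬¬Q: Gödel ¬ of 1 = 0 (operand ≠ 0)
¬R: Gödel ¬ of 0.39 = 0 (operand ≠ 0)
(¬R → P): 0 ≤ 0.34, so result = 1
(¬¬¬Q ∨ (¬R → P)) = max(0, 1) = 1
¬R: Gödel ¬ of 0.39 = 0 (operand ≠ 0)
((¬¬¬Q ∨ (¬R → P)) ∧ ¬R) = min(1, 0) = 0
¬((¬¬¬Q ∨ (¬R → P)) ∧ ¬R): Gödel ¬ of 0 = 1 (operand is 0)
¬¬((¬¬¬Q ∨ (¬R → P)) ∧ ¬R): Gödel ¬ of 1 = 0 (operand ≠ 0)
((¬Q ∧ Q) ∧ ¬¬((¬¬¬Q ∨ (¬R → P)) ∧ ¬R)) = min(0, 0) = 0
(Q → ((¬Q ∧ Q) ∧ ¬¬((¬¬¬Q ∨ (¬R → P)) ∧ ¬R))): 0.44 > 0, so result = 0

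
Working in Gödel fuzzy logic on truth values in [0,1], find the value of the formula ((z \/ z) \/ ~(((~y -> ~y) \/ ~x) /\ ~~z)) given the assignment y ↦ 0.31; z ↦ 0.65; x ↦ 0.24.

(z \/ z) = max(0.65, 0.65) = 0.65
~y: Gödel ¬ of 0.31 = 0 (operand ≠ 0)
~y: Gödel ¬ of 0.31 = 0 (operand ≠ 0)
(~y -> ~y): 0 ≤ 0, so result = 1
~x: Gödel ¬ of 0.24 = 0 (operand ≠ 0)
((~y -> ~y) \/ ~x) = max(1, 0) = 1
~z: Gödel ¬ of 0.65 = 0 (operand ≠ 0)
~~z: Gödel ¬ of 0 = 1 (operand is 0)
(((~y -> ~y) \/ ~x) /\ ~~z) = min(1, 1) = 1
~(((~y -> ~y) \/ ~x) /\ ~~z): Gödel ¬ of 1 = 0 (operand ≠ 0)
((z \/ z) \/ ~(((~y -> ~y) \/ ~x) /\ ~~z)) = max(0.65, 0) = 0.65

0.65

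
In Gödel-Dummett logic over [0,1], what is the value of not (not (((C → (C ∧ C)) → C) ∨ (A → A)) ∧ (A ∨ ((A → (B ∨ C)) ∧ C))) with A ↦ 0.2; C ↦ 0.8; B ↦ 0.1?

(C ∧ C) = min(0.8, 0.8) = 0.8
(C → (C ∧ C)): 0.8 ≤ 0.8, so result = 1
((C → (C ∧ C)) → C): 1 > 0.8, so result = 0.8
(A → A): 0.2 ≤ 0.2, so result = 1
(((C → (C ∧ C)) → C) ∨ (A → A)) = max(0.8, 1) = 1
not (((C → (C ∧ C)) → C) ∨ (A → A)): Gödel ¬ of 1 = 0 (operand ≠ 0)
(B ∨ C) = max(0.1, 0.8) = 0.8
(A → (B ∨ C)): 0.2 ≤ 0.8, so result = 1
((A → (B ∨ C)) ∧ C) = min(1, 0.8) = 0.8
(A ∨ ((A → (B ∨ C)) ∧ C)) = max(0.2, 0.8) = 0.8
(not (((C → (C ∧ C)) → C) ∨ (A → A)) ∧ (A ∨ ((A → (B ∨ C)) ∧ C))) = min(0, 0.8) = 0
not (not (((C → (C ∧ C)) → C) ∨ (A → A)) ∧ (A ∨ ((A → (B ∨ C)) ∧ C))): Gödel ¬ of 0 = 1 (operand is 0)

1.00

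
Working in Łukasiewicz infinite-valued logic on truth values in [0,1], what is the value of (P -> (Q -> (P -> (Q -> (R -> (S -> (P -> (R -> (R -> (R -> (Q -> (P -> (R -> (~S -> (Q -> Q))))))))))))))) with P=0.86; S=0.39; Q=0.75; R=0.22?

~S: Łukasiewicz ¬ gives 1 − 0.39 = 0.61
(Q -> Q): min(1, 1 − 0.75 + 0.75) = 1
(~S -> (Q -> Q)): min(1, 1 − 0.61 + 1) = 1
(R -> (~S -> (Q -> Q))): min(1, 1 − 0.22 + 1) = 1
(P -> (R -> (~S -> (Q -> Q)))): min(1, 1 − 0.86 + 1) = 1
(Q -> (P -> (R -> (~S -> (Q -> Q))))): min(1, 1 − 0.75 + 1) = 1
(R -> (Q -> (P -> (R -> (~S -> (Q -> Q)))))): min(1, 1 − 0.22 + 1) = 1
(R -> (R -> (Q -> (P -> (R -> (~S -> (Q -> Q))))))): min(1, 1 − 0.22 + 1) = 1
(R -> (R -> (R -> (Q -> (P -> (R -> (~S -> (Q -> Q)))))))): min(1, 1 − 0.22 + 1) = 1
(P -> (R -> (R -> (R -> (Q -> (P -> (R -> (~S -> (Q -> Q))))))))): min(1, 1 − 0.86 + 1) = 1
(S -> (P -> (R -> (R -> (R -> (Q -> (P -> (R -> (~S -> (Q -> Q)))))))))): min(1, 1 − 0.39 + 1) = 1
(R -> (S -> (P -> (R -> (R -> (R -> (Q -> (P -> (R -> (~S -> (Q -> Q))))))))))): min(1, 1 − 0.22 + 1) = 1
(Q -> (R -> (S -> (P -> (R -> (R -> (R -> (Q -> (P -> (R -> (~S -> (Q -> Q)))))))))))): min(1, 1 − 0.75 + 1) = 1
(P -> (Q -> (R -> (S -> (P -> (R -> (R -> (R -> (Q -> (P -> (R -> (~S -> (Q -> Q))))))))))))): min(1, 1 − 0.86 + 1) = 1
(Q -> (P -> (Q -> (R -> (S -> (P -> (R -> (R -> (R -> (Q -> (P -> (R -> (~S -> (Q -> Q)))))))))))))): min(1, 1 − 0.75 + 1) = 1
(P -> (Q -> (P -> (Q -> (R -> (S -> (P -> (R -> (R -> (R -> (Q -> (P -> (R -> (~S -> (Q -> Q))))))))))))))): min(1, 1 − 0.86 + 1) = 1

1.00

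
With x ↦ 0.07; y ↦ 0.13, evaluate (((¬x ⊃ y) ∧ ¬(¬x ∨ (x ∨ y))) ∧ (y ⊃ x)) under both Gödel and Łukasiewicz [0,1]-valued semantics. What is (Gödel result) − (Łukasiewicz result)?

Gödel evaluation:
  ¬x: Gödel ¬ of 0.07 = 0 (operand ≠ 0)
  (¬x ⊃ y): 0 ≤ 0.13, so result = 1
  ¬x: Gödel ¬ of 0.07 = 0 (operand ≠ 0)
  (x ∨ y) = max(0.07, 0.13) = 0.13
  (¬x ∨ (x ∨ y)) = max(0, 0.13) = 0.13
  ¬(¬x ∨ (x ∨ y)): Gödel ¬ of 0.13 = 0 (operand ≠ 0)
  ((¬x ⊃ y) ∧ ¬(¬x ∨ (x ∨ y))) = min(1, 0) = 0
  (y ⊃ x): 0.13 > 0.07, so result = 0.07
  (((¬x ⊃ y) ∧ ¬(¬x ∨ (x ∨ y))) ∧ (y ⊃ x)) = min(0, 0.07) = 0
  Gödel value = 0
Łukasiewicz evaluation:
  ¬x: Łukasiewicz ¬ gives 1 − 0.07 = 0.93
  (¬x ⊃ y): min(1, 1 − 0.93 + 0.13) = 0.2
  ¬x: Łukasiewicz ¬ gives 1 − 0.07 = 0.93
  (x ∨ y) = max(0.07, 0.13) = 0.13
  (¬x ∨ (x ∨ y)) = max(0.93, 0.13) = 0.93
  ¬(¬x ∨ (x ∨ y)): Łukasiewicz ¬ gives 1 − 0.93 = 0.07
  ((¬x ⊃ y) ∧ ¬(¬x ∨ (x ∨ y))) = min(0.2, 0.07) = 0.07
  (y ⊃ x): min(1, 1 − 0.13 + 0.07) = 0.94
  (((¬x ⊃ y) ∧ ¬(¬x ∨ (x ∨ y))) ∧ (y ⊃ x)) = min(0.07, 0.94) = 0.07
  Łukasiewicz value = 0.07
Difference: 0 − 0.07 = -0.07

-0.07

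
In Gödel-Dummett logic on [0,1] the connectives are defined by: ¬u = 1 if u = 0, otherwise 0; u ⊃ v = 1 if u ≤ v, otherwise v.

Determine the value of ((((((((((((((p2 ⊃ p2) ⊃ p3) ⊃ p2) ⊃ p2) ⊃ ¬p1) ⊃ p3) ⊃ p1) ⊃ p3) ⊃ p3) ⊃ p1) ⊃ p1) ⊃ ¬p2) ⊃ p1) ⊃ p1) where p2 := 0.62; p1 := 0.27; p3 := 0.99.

0.27

(p2 ⊃ p2): 0.62 ≤ 0.62, so result = 1
((p2 ⊃ p2) ⊃ p3): 1 > 0.99, so result = 0.99
(((p2 ⊃ p2) ⊃ p3) ⊃ p2): 0.99 > 0.62, so result = 0.62
((((p2 ⊃ p2) ⊃ p3) ⊃ p2) ⊃ p2): 0.62 ≤ 0.62, so result = 1
¬p1: Gödel ¬ of 0.27 = 0 (operand ≠ 0)
(((((p2 ⊃ p2) ⊃ p3) ⊃ p2) ⊃ p2) ⊃ ¬p1): 1 > 0, so result = 0
((((((p2 ⊃ p2) ⊃ p3) ⊃ p2) ⊃ p2) ⊃ ¬p1) ⊃ p3): 0 ≤ 0.99, so result = 1
(((((((p2 ⊃ p2) ⊃ p3) ⊃ p2) ⊃ p2) ⊃ ¬p1) ⊃ p3) ⊃ p1): 1 > 0.27, so result = 0.27
((((((((p2 ⊃ p2) ⊃ p3) ⊃ p2) ⊃ p2) ⊃ ¬p1) ⊃ p3) ⊃ p1) ⊃ p3): 0.27 ≤ 0.99, so result = 1
(((((((((p2 ⊃ p2) ⊃ p3) ⊃ p2) ⊃ p2) ⊃ ¬p1) ⊃ p3) ⊃ p1) ⊃ p3) ⊃ p3): 1 > 0.99, so result = 0.99
((((((((((p2 ⊃ p2) ⊃ p3) ⊃ p2) ⊃ p2) ⊃ ¬p1) ⊃ p3) ⊃ p1) ⊃ p3) ⊃ p3) ⊃ p1): 0.99 > 0.27, so result = 0.27
(((((((((((p2 ⊃ p2) ⊃ p3) ⊃ p2) ⊃ p2) ⊃ ¬p1) ⊃ p3) ⊃ p1) ⊃ p3) ⊃ p3) ⊃ p1) ⊃ p1): 0.27 ≤ 0.27, so result = 1
¬p2: Gödel ¬ of 0.62 = 0 (operand ≠ 0)
((((((((((((p2 ⊃ p2) ⊃ p3) ⊃ p2) ⊃ p2) ⊃ ¬p1) ⊃ p3) ⊃ p1) ⊃ p3) ⊃ p3) ⊃ p1) ⊃ p1) ⊃ ¬p2): 1 > 0, so result = 0
(((((((((((((p2 ⊃ p2) ⊃ p3) ⊃ p2) ⊃ p2) ⊃ ¬p1) ⊃ p3) ⊃ p1) ⊃ p3) ⊃ p3) ⊃ p1) ⊃ p1) ⊃ ¬p2) ⊃ p1): 0 ≤ 0.27, so result = 1
((((((((((((((p2 ⊃ p2) ⊃ p3) ⊃ p2) ⊃ p2) ⊃ ¬p1) ⊃ p3) ⊃ p1) ⊃ p3) ⊃ p3) ⊃ p1) ⊃ p1) ⊃ ¬p2) ⊃ p1) ⊃ p1): 1 > 0.27, so result = 0.27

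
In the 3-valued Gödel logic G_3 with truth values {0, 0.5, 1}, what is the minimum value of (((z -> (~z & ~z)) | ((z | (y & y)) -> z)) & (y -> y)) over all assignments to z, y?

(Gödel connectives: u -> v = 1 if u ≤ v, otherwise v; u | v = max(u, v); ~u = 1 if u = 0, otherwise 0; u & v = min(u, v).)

The minimum is attained at z = 0.5, y = 1:
  ~z: Gödel ¬ of 0.5 = 0 (operand ≠ 0)
  ~z: Gödel ¬ of 0.5 = 0 (operand ≠ 0)
  (~z & ~z) = min(0, 0) = 0
  (z -> (~z & ~z)): 0.5 > 0, so result = 0
  (y & y) = min(1, 1) = 1
  (z | (y & y)) = max(0.5, 1) = 1
  ((z | (y & y)) -> z): 1 > 0.5, so result = 0.5
  ((z -> (~z & ~z)) | ((z | (y & y)) -> z)) = max(0, 0.5) = 0.5
  (y -> y): 1 ≤ 1, so result = 1
  (((z -> (~z & ~z)) | ((z | (y & y)) -> z)) & (y -> y)) = min(0.5, 1) = 0.5
Checking all 9 assignments confirms none give a value below 0.50.

0.50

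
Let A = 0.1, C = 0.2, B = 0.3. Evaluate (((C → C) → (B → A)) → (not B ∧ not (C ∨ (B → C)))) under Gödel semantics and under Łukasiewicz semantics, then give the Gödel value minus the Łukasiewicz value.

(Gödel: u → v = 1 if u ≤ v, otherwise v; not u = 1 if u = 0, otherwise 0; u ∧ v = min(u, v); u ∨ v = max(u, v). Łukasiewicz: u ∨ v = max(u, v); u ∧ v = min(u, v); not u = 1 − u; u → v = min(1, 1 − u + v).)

Gödel evaluation:
  (C → C): 0.2 ≤ 0.2, so result = 1
  (B → A): 0.3 > 0.1, so result = 0.1
  ((C → C) → (B → A)): 1 > 0.1, so result = 0.1
  not B: Gödel ¬ of 0.3 = 0 (operand ≠ 0)
  (B → C): 0.3 > 0.2, so result = 0.2
  (C ∨ (B → C)) = max(0.2, 0.2) = 0.2
  not (C ∨ (B → C)): Gödel ¬ of 0.2 = 0 (operand ≠ 0)
  (not B ∧ not (C ∨ (B → C))) = min(0, 0) = 0
  (((C → C) → (B → A)) → (not B ∧ not (C ∨ (B → C)))): 0.1 > 0, so result = 0
  Gödel value = 0
Łukasiewicz evaluation:
  (C → C): min(1, 1 − 0.2 + 0.2) = 1
  (B → A): min(1, 1 − 0.3 + 0.1) = 0.8
  ((C → C) → (B → A)): min(1, 1 − 1 + 0.8) = 0.8
  not B: Łukasiewicz ¬ gives 1 − 0.3 = 0.7
  (B → C): min(1, 1 − 0.3 + 0.2) = 0.9
  (C ∨ (B → C)) = max(0.2, 0.9) = 0.9
  not (C ∨ (B → C)): Łukasiewicz ¬ gives 1 − 0.9 = 0.1
  (not B ∧ not (C ∨ (B → C))) = min(0.7, 0.1) = 0.1
  (((C → C) → (B → A)) → (not B ∧ not (C ∨ (B → C)))): min(1, 1 − 0.8 + 0.1) = 0.3
  Łukasiewicz value = 0.3
Difference: 0 − 0.3 = -0.30

-0.30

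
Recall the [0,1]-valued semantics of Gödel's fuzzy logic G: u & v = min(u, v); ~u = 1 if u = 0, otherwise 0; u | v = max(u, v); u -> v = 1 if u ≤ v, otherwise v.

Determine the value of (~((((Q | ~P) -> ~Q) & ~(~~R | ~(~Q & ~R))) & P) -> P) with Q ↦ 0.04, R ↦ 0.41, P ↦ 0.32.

~P: Gödel ¬ of 0.32 = 0 (operand ≠ 0)
(Q | ~P) = max(0.04, 0) = 0.04
~Q: Gödel ¬ of 0.04 = 0 (operand ≠ 0)
((Q | ~P) -> ~Q): 0.04 > 0, so result = 0
~R: Gödel ¬ of 0.41 = 0 (operand ≠ 0)
~~R: Gödel ¬ of 0 = 1 (operand is 0)
~Q: Gödel ¬ of 0.04 = 0 (operand ≠ 0)
~R: Gödel ¬ of 0.41 = 0 (operand ≠ 0)
(~Q & ~R) = min(0, 0) = 0
~(~Q & ~R): Gödel ¬ of 0 = 1 (operand is 0)
(~~R | ~(~Q & ~R)) = max(1, 1) = 1
~(~~R | ~(~Q & ~R)): Gödel ¬ of 1 = 0 (operand ≠ 0)
(((Q | ~P) -> ~Q) & ~(~~R | ~(~Q & ~R))) = min(0, 0) = 0
((((Q | ~P) -> ~Q) & ~(~~R | ~(~Q & ~R))) & P) = min(0, 0.32) = 0
~((((Q | ~P) -> ~Q) & ~(~~R | ~(~Q & ~R))) & P): Gödel ¬ of 0 = 1 (operand is 0)
(~((((Q | ~P) -> ~Q) & ~(~~R | ~(~Q & ~R))) & P) -> P): 1 > 0.32, so result = 0.32

0.32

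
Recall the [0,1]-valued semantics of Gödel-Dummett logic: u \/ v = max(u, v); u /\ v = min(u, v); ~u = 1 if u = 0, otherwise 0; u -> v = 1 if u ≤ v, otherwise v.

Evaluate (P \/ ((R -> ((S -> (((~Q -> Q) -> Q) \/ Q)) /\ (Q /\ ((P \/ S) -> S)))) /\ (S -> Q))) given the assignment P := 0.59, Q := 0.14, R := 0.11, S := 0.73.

~Q: Gödel ¬ of 0.14 = 0 (operand ≠ 0)
(~Q -> Q): 0 ≤ 0.14, so result = 1
((~Q -> Q) -> Q): 1 > 0.14, so result = 0.14
(((~Q -> Q) -> Q) \/ Q) = max(0.14, 0.14) = 0.14
(S -> (((~Q -> Q) -> Q) \/ Q)): 0.73 > 0.14, so result = 0.14
(P \/ S) = max(0.59, 0.73) = 0.73
((P \/ S) -> S): 0.73 ≤ 0.73, so result = 1
(Q /\ ((P \/ S) -> S)) = min(0.14, 1) = 0.14
((S -> (((~Q -> Q) -> Q) \/ Q)) /\ (Q /\ ((P \/ S) -> S))) = min(0.14, 0.14) = 0.14
(R -> ((S -> (((~Q -> Q) -> Q) \/ Q)) /\ (Q /\ ((P \/ S) -> S)))): 0.11 ≤ 0.14, so result = 1
(S -> Q): 0.73 > 0.14, so result = 0.14
((R -> ((S -> (((~Q -> Q) -> Q) \/ Q)) /\ (Q /\ ((P \/ S) -> S)))) /\ (S -> Q)) = min(1, 0.14) = 0.14
(P \/ ((R -> ((S -> (((~Q -> Q) -> Q) \/ Q)) /\ (Q /\ ((P \/ S) -> S)))) /\ (S -> Q))) = max(0.59, 0.14) = 0.59

0.59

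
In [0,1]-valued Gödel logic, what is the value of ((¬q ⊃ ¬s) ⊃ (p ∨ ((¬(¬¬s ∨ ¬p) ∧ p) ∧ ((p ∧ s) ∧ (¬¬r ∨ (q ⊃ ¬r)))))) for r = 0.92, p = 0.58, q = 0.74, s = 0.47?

¬q: Gödel ¬ of 0.74 = 0 (operand ≠ 0)
¬s: Gödel ¬ of 0.47 = 0 (operand ≠ 0)
(¬q ⊃ ¬s): 0 ≤ 0, so result = 1
¬s: Gödel ¬ of 0.47 = 0 (operand ≠ 0)
¬¬s: Gödel ¬ of 0 = 1 (operand is 0)
¬p: Gödel ¬ of 0.58 = 0 (operand ≠ 0)
(¬¬s ∨ ¬p) = max(1, 0) = 1
¬(¬¬s ∨ ¬p): Gödel ¬ of 1 = 0 (operand ≠ 0)
(¬(¬¬s ∨ ¬p) ∧ p) = min(0, 0.58) = 0
(p ∧ s) = min(0.58, 0.47) = 0.47
¬r: Gödel ¬ of 0.92 = 0 (operand ≠ 0)
¬¬r: Gödel ¬ of 0 = 1 (operand is 0)
¬r: Gödel ¬ of 0.92 = 0 (operand ≠ 0)
(q ⊃ ¬r): 0.74 > 0, so result = 0
(¬¬r ∨ (q ⊃ ¬r)) = max(1, 0) = 1
((p ∧ s) ∧ (¬¬r ∨ (q ⊃ ¬r))) = min(0.47, 1) = 0.47
((¬(¬¬s ∨ ¬p) ∧ p) ∧ ((p ∧ s) ∧ (¬¬r ∨ (q ⊃ ¬r)))) = min(0, 0.47) = 0
(p ∨ ((¬(¬¬s ∨ ¬p) ∧ p) ∧ ((p ∧ s) ∧ (¬¬r ∨ (q ⊃ ¬r))))) = max(0.58, 0) = 0.58
((¬q ⊃ ¬s) ⊃ (p ∨ ((¬(¬¬s ∨ ¬p) ∧ p) ∧ ((p ∧ s) ∧ (¬¬r ∨ (q ⊃ ¬r)))))): 1 > 0.58, so result = 0.58

0.58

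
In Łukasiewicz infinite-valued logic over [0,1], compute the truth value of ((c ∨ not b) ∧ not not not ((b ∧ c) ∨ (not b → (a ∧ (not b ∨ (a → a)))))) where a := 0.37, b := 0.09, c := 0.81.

not b: Łukasiewicz ¬ gives 1 − 0.09 = 0.91
(c ∨ not b) = max(0.81, 0.91) = 0.91
(b ∧ c) = min(0.09, 0.81) = 0.09
not b: Łukasiewicz ¬ gives 1 − 0.09 = 0.91
not b: Łukasiewicz ¬ gives 1 − 0.09 = 0.91
(a → a): min(1, 1 − 0.37 + 0.37) = 1
(not b ∨ (a → a)) = max(0.91, 1) = 1
(a ∧ (not b ∨ (a → a))) = min(0.37, 1) = 0.37
(not b → (a ∧ (not b ∨ (a → a)))): min(1, 1 − 0.91 + 0.37) = 0.46
((b ∧ c) ∨ (not b → (a ∧ (not b ∨ (a → a))))) = max(0.09, 0.46) = 0.46
not ((b ∧ c) ∨ (not b → (a ∧ (not b ∨ (a → a))))): Łukasiewicz ¬ gives 1 − 0.46 = 0.54
not not ((b ∧ c) ∨ (not b → (a ∧ (not b ∨ (a → a))))): Łukasiewicz ¬ gives 1 − 0.54 = 0.46
not not not ((b ∧ c) ∨ (not b → (a ∧ (not b ∨ (a → a))))): Łukasiewicz ¬ gives 1 − 0.46 = 0.54
((c ∨ not b) ∧ not not not ((b ∧ c) ∨ (not b → (a ∧ (not b ∨ (a → a)))))) = min(0.91, 0.54) = 0.54

0.54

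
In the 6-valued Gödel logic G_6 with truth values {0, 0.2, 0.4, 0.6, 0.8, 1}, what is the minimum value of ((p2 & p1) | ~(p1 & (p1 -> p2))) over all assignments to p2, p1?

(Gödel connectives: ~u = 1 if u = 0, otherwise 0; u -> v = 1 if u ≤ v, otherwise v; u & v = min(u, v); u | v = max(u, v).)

0.20

The minimum is attained at p2 = 0.2, p1 = 0.2:
  (p2 & p1) = min(0.2, 0.2) = 0.2
  (p1 -> p2): 0.2 ≤ 0.2, so result = 1
  (p1 & (p1 -> p2)) = min(0.2, 1) = 0.2
  ~(p1 & (p1 -> p2)): Gödel ¬ of 0.2 = 0 (operand ≠ 0)
  ((p2 & p1) | ~(p1 & (p1 -> p2))) = max(0.2, 0) = 0.2
Checking all 36 assignments confirms none give a value below 0.20.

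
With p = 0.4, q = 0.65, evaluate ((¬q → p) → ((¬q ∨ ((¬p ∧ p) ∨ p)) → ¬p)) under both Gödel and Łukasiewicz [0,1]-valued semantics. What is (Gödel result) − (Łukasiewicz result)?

Gödel evaluation:
  ¬q: Gödel ¬ of 0.65 = 0 (operand ≠ 0)
  (¬q → p): 0 ≤ 0.4, so result = 1
  ¬q: Gödel ¬ of 0.65 = 0 (operand ≠ 0)
  ¬p: Gödel ¬ of 0.4 = 0 (operand ≠ 0)
  (¬p ∧ p) = min(0, 0.4) = 0
  ((¬p ∧ p) ∨ p) = max(0, 0.4) = 0.4
  (¬q ∨ ((¬p ∧ p) ∨ p)) = max(0, 0.4) = 0.4
  ¬p: Gödel ¬ of 0.4 = 0 (operand ≠ 0)
  ((¬q ∨ ((¬p ∧ p) ∨ p)) → ¬p): 0.4 > 0, so result = 0
  ((¬q → p) → ((¬q ∨ ((¬p ∧ p) ∨ p)) → ¬p)): 1 > 0, so result = 0
  Gödel value = 0
Łukasiewicz evaluation:
  ¬q: Łukasiewicz ¬ gives 1 − 0.65 = 0.35
  (¬q → p): min(1, 1 − 0.35 + 0.4) = 1
  ¬q: Łukasiewicz ¬ gives 1 − 0.65 = 0.35
  ¬p: Łukasiewicz ¬ gives 1 − 0.4 = 0.6
  (¬p ∧ p) = min(0.6, 0.4) = 0.4
  ((¬p ∧ p) ∨ p) = max(0.4, 0.4) = 0.4
  (¬q ∨ ((¬p ∧ p) ∨ p)) = max(0.35, 0.4) = 0.4
  ¬p: Łukasiewicz ¬ gives 1 − 0.4 = 0.6
  ((¬q ∨ ((¬p ∧ p) ∨ p)) → ¬p): min(1, 1 − 0.4 + 0.6) = 1
  ((¬q → p) → ((¬q ∨ ((¬p ∧ p) ∨ p)) → ¬p)): min(1, 1 − 1 + 1) = 1
  Łukasiewicz value = 1
Difference: 0 − 1 = -1.00

-1.00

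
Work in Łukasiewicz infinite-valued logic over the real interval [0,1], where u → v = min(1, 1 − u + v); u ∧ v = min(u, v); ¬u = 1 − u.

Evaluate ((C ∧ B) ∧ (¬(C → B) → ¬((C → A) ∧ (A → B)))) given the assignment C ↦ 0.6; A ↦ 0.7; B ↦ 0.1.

(C ∧ B) = min(0.6, 0.1) = 0.1
(C → B): min(1, 1 − 0.6 + 0.1) = 0.5
¬(C → B): Łukasiewicz ¬ gives 1 − 0.5 = 0.5
(C → A): min(1, 1 − 0.6 + 0.7) = 1
(A → B): min(1, 1 − 0.7 + 0.1) = 0.4
((C → A) ∧ (A → B)) = min(1, 0.4) = 0.4
¬((C → A) ∧ (A → B)): Łukasiewicz ¬ gives 1 − 0.4 = 0.6
(¬(C → B) → ¬((C → A) ∧ (A → B))): min(1, 1 − 0.5 + 0.6) = 1
((C ∧ B) ∧ (¬(C → B) → ¬((C → A) ∧ (A → B)))) = min(0.1, 1) = 0.1

0.10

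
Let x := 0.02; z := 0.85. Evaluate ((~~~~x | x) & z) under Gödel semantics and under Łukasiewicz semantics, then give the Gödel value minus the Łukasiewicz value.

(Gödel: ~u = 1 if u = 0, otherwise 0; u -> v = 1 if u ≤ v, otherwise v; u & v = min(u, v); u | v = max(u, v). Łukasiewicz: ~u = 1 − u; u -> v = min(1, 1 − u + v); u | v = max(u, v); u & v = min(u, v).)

0.83

Gödel evaluation:
  ~x: Gödel ¬ of 0.02 = 0 (operand ≠ 0)
  ~~x: Gödel ¬ of 0 = 1 (operand is 0)
  ~~~x: Gödel ¬ of 1 = 0 (operand ≠ 0)
  ~~~~x: Gödel ¬ of 0 = 1 (operand is 0)
  (~~~~x | x) = max(1, 0.02) = 1
  ((~~~~x | x) & z) = min(1, 0.85) = 0.85
  Gödel value = 0.85
Łukasiewicz evaluation:
  ~x: Łukasiewicz ¬ gives 1 − 0.02 = 0.98
  ~~x: Łukasiewicz ¬ gives 1 − 0.98 = 0.02
  ~~~x: Łukasiewicz ¬ gives 1 − 0.02 = 0.98
  ~~~~x: Łukasiewicz ¬ gives 1 − 0.98 = 0.02
  (~~~~x | x) = max(0.02, 0.02) = 0.02
  ((~~~~x | x) & z) = min(0.02, 0.85) = 0.02
  Łukasiewicz value = 0.02
Difference: 0.85 − 0.02 = 0.83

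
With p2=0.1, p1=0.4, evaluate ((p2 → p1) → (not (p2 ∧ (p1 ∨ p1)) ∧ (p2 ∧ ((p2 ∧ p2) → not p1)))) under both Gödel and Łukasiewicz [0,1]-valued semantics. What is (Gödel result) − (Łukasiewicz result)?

Gödel evaluation:
  (p2 → p1): 0.1 ≤ 0.4, so result = 1
  (p1 ∨ p1) = max(0.4, 0.4) = 0.4
  (p2 ∧ (p1 ∨ p1)) = min(0.1, 0.4) = 0.1
  not (p2 ∧ (p1 ∨ p1)): Gödel ¬ of 0.1 = 0 (operand ≠ 0)
  (p2 ∧ p2) = min(0.1, 0.1) = 0.1
  not p1: Gödel ¬ of 0.4 = 0 (operand ≠ 0)
  ((p2 ∧ p2) → not p1): 0.1 > 0, so result = 0
  (p2 ∧ ((p2 ∧ p2) → not p1)) = min(0.1, 0) = 0
  (not (p2 ∧ (p1 ∨ p1)) ∧ (p2 ∧ ((p2 ∧ p2) → not p1))) = min(0, 0) = 0
  ((p2 → p1) → (not (p2 ∧ (p1 ∨ p1)) ∧ (p2 ∧ ((p2 ∧ p2) → not p1)))): 1 > 0, so result = 0
  Gödel value = 0
Łukasiewicz evaluation:
  (p2 → p1): min(1, 1 − 0.1 + 0.4) = 1
  (p1 ∨ p1) = max(0.4, 0.4) = 0.4
  (p2 ∧ (p1 ∨ p1)) = min(0.1, 0.4) = 0.1
  not (p2 ∧ (p1 ∨ p1)): Łukasiewicz ¬ gives 1 − 0.1 = 0.9
  (p2 ∧ p2) = min(0.1, 0.1) = 0.1
  not p1: Łukasiewicz ¬ gives 1 − 0.4 = 0.6
  ((p2 ∧ p2) → not p1): min(1, 1 − 0.1 + 0.6) = 1
  (p2 ∧ ((p2 ∧ p2) → not p1)) = min(0.1, 1) = 0.1
  (not (p2 ∧ (p1 ∨ p1)) ∧ (p2 ∧ ((p2 ∧ p2) → not p1))) = min(0.9, 0.1) = 0.1
  ((p2 → p1) → (not (p2 ∧ (p1 ∨ p1)) ∧ (p2 ∧ ((p2 ∧ p2) → not p1)))): min(1, 1 − 1 + 0.1) = 0.1
  Łukasiewicz value = 0.1
Difference: 0 − 0.1 = -0.10

-0.10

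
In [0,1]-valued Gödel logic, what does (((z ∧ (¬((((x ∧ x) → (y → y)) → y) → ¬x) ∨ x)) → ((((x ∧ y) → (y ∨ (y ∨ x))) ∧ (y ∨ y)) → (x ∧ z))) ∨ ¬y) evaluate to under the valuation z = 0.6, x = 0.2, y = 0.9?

(x ∧ x) = min(0.2, 0.2) = 0.2
(y → y): 0.9 ≤ 0.9, so result = 1
((x ∧ x) → (y → y)): 0.2 ≤ 1, so result = 1
(((x ∧ x) → (y → y)) → y): 1 > 0.9, so result = 0.9
¬x: Gödel ¬ of 0.2 = 0 (operand ≠ 0)
((((x ∧ x) → (y → y)) → y) → ¬x): 0.9 > 0, so result = 0
¬((((x ∧ x) → (y → y)) → y) → ¬x): Gödel ¬ of 0 = 1 (operand is 0)
(¬((((x ∧ x) → (y → y)) → y) → ¬x) ∨ x) = max(1, 0.2) = 1
(z ∧ (¬((((x ∧ x) → (y → y)) → y) → ¬x) ∨ x)) = min(0.6, 1) = 0.6
(x ∧ y) = min(0.2, 0.9) = 0.2
(y ∨ x) = max(0.9, 0.2) = 0.9
(y ∨ (y ∨ x)) = max(0.9, 0.9) = 0.9
((x ∧ y) → (y ∨ (y ∨ x))): 0.2 ≤ 0.9, so result = 1
(y ∨ y) = max(0.9, 0.9) = 0.9
(((x ∧ y) → (y ∨ (y ∨ x))) ∧ (y ∨ y)) = min(1, 0.9) = 0.9
(x ∧ z) = min(0.2, 0.6) = 0.2
((((x ∧ y) → (y ∨ (y ∨ x))) ∧ (y ∨ y)) → (x ∧ z)): 0.9 > 0.2, so result = 0.2
((z ∧ (¬((((x ∧ x) → (y → y)) → y) → ¬x) ∨ x)) → ((((x ∧ y) → (y ∨ (y ∨ x))) ∧ (y ∨ y)) → (x ∧ z))): 0.6 > 0.2, so result = 0.2
¬y: Gödel ¬ of 0.9 = 0 (operand ≠ 0)
(((z ∧ (¬((((x ∧ x) → (y → y)) → y) → ¬x) ∨ x)) → ((((x ∧ y) → (y ∨ (y ∨ x))) ∧ (y ∨ y)) → (x ∧ z))) ∨ ¬y) = max(0.2, 0) = 0.2

0.20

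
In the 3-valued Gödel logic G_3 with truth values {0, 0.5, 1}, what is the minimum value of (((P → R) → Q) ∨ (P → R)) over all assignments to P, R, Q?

The minimum is attained at P = 1, R = 0.5, Q = 0:
  (P → R): 1 > 0.5, so result = 0.5
  ((P → R) → Q): 0.5 > 0, so result = 0
  (P → R): 1 > 0.5, so result = 0.5
  (((P → R) → Q) ∨ (P → R)) = max(0, 0.5) = 0.5
Checking all 27 assignments confirms none give a value below 0.50.

0.50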